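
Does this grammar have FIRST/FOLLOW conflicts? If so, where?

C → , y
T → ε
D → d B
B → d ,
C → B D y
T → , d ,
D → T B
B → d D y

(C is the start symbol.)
Nullable non-terminals: T.

T: nullable alternative(s) T → ε; FOLLOW(T) = { 'd' }
  T → ε: FIRST \ {ε} = { } — this is the only nullable alternative, skip
  T → , d ,: FIRST \ {ε} = { ',' } — disjoint from FOLLOW(T)

B, C, D have no nullable alternative, so no FIRST/FOLLOW check is needed there.

No FIRST/FOLLOW conflicts found.

Answer: No FIRST/FOLLOW conflicts.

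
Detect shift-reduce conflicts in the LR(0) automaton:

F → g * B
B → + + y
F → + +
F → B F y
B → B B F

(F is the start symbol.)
Yes — I7: [F → g * B .] vs [B → . + + y]; I11: [B → B B F .] vs [F → B F . y]; I16: [F → + + .] vs [B → + + . y]

A shift-reduce conflict occurs when an LR(0) state has both:
  - a complete (reduce) item [A → α .] (dot at the end), and
  - a shift item [B → β . c γ] (dot before a terminal).

Augment with F' → F and build the canonical LR(0) collection (I0 = CLOSURE({[F' → . F]}), then GOTO on every symbol after a dot until no new states appear). It has 17 states:
  I0: { [B → . + + y], [B → . B B F], [F → . + +], [F → . B F y], [F → . g * B], [F' → . F] }  — shift
  I1: { [B → + . + y], [F → + . +] }  — shift
  I2: { [B → . + + y], [B → . B B F], [B → B . B F], [F → . + +], [F → . B F y], [F → . g * B], [F → B . F y] }  — shift
  I3: { [F' → F .] }  — accept
  I4: { [F → g . * B] }  — shift
  I5: { [B → . + + y], [B → . B B F], [F → g * . B] }  — shift
  I6: { [B → + . + y] }  — shift
  I7: { [B → . + + y], [B → . B B F], [B → B . B F], [F → g * B .] }  — shift, reduce
  I8: { [B → . + + y], [B → . B B F], [B → B . B F], [B → B B . F], [F → . + +], [F → . B F y], [F → . g * B] }  — shift
  I9: { [B → . + + y], [B → . B B F], [B → B . B F], [B → B B . F], [F → . + +], [F → . B F y], [F → . g * B], [F → B . F y] }  — shift
  I10: { [B → B B F .] }  — reduce
  I11: { [B → B B F .], [F → B F . y] }  — shift, reduce
  I12: { [F → B F y .] }  — reduce
  I13: { [B → + + . y] }  — shift
  I14: { [B → + + y .] }  — reduce
  I15: { [F → B F . y] }  — shift
  I16: { [B → + + . y], [F → + + .] }  — shift, reduce

I7 contains reduce item [F → g * B .] and shift item [B → . + + y] — shift-reduce conflict.
I11 contains reduce item [B → B B F .] and shift item [F → B F . y] — shift-reduce conflict.
I16 contains reduce item [F → + + .] and shift item [B → + + . y] — shift-reduce conflict.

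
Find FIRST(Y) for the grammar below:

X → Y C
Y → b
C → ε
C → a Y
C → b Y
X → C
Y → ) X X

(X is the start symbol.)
{ ')', 'b' }

To compute FIRST(Y), examine every production with Y on the left-hand side, reading each right-hand side left to right until a non-nullable symbol is reached.

From Y → b:
  - b is a terminal: add 'b' and stop
From Y → ) X X:
  - ')' is a terminal: add ')' and stop

Collecting: FIRST(Y) = { ')', 'b' }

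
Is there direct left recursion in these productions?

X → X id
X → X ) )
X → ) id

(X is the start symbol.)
Yes, X is left-recursive

X → X id: LEFT RECURSIVE (starts with X)
X → X ) ): LEFT RECURSIVE (starts with X)
X → ) id: starts with ')'

The grammar has direct left recursion on: X.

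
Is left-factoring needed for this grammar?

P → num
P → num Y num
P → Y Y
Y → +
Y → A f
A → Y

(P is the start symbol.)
Left-factoring is needed when two productions for the same non-terminal
share a common prefix on the right-hand side.

Productions for P:
  P → num
  P → num Y num
  P → Y Y
Productions for Y:
  Y → +
  Y → A f

Found common prefix 'num' in productions for P

Answer: Yes, P has productions with common prefix 'num'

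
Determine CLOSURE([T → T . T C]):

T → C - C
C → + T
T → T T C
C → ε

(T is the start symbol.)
{ [C → . + T], [C → .], [T → . C - C], [T → . T T C], [T → T . T C] }

Start with: [T → T . T C]
  [T → T . T C] has the dot before T: add [T → . C - C], [T → . T T C]
  [T → . C - C] has the dot before C: add [C → . + T], [C → .]
No further items can be added.

CLOSURE = { [C → . + T], [C → .], [T → . C - C], [T → . T T C], [T → T . T C] }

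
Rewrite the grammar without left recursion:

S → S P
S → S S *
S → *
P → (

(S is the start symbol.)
S is directly left-recursive. The standard transformation for
  A → A α₁ | ... | A α_m | β₁ | ... | β_n
is
  A  → β₁ A' | ... | β_n A'
  A' → α₁ A' | ... | α_m A' | ε

S → * becomes S → * S'
S → S P becomes S' → P S'
S → S S * becomes S' → S * S'
Add S' → ε

Productions for other non-terminals are unchanged:
  P → (

Resulting grammar:
S → * S'
S' → P S'
S' → S * S'
S' → ε
P → (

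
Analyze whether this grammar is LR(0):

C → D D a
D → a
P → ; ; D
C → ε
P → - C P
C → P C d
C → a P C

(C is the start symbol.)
No. Shift-reduce conflict between [C → .] and [C → . a P C]

A grammar is LR(0) if no state in the canonical LR(0) collection has:
  - both a shift item (dot before a terminal) and a complete item (shift-reduce conflict), or
  - two or more complete items (reduce-reduce conflict; the accept item [C' → C .] counts as a complete item here).

Augment with C' → C and build the canonical LR(0) collection (I0 = CLOSURE({[C' → . C]}), then GOTO on every symbol after a dot until no new states appear). It has 18 states:
  I0: { [C → . D D a], [C → . P C d], [C → . a P C], [C → .], [C' → . C], [D → . a], [P → . - C P], [P → . ; ; D] }  — shift, reduce
  I1: { [C → . D D a], [C → . P C d], [C → . a P C], [C → .], [D → . a], [P → - . C P], [P → . - C P], [P → . ; ; D] }  — shift, reduce
  I2: { [P → ; . ; D] }  — shift
  I3: { [C' → C .] }  — accept
  I4: { [C → D . D a], [D → . a] }  — shift
  I5: { [C → . D D a], [C → . P C d], [C → . a P C], [C → .], [C → P . C d], [D → . a], [P → . - C P], [P → . ; ; D] }  — shift, reduce
  I6: { [C → a . P C], [D → a .], [P → . - C P], [P → . ; ; D] }  — shift, reduce
  I7: { [C → . D D a], [C → . P C d], [C → . a P C], [C → .], [C → a P . C], [D → . a], [P → . - C P], [P → . ; ; D] }  — shift, reduce
  I8: { [C → a P C .] }  — reduce
  I9: { [C → P C . d] }  — shift
  I10: { [C → P C d .] }  — reduce
  I11: { [C → D D . a] }  — shift
  I12: { [D → a .] }  — reduce
  I13: { [C → D D a .] }  — reduce
  I14: { [D → . a], [P → ; ; . D] }  — shift
  I15: { [P → ; ; D .] }  — reduce
  I16: { [P → - C . P], [P → . - C P], [P → . ; ; D] }  — shift
  I17: { [P → - C P .] }  — reduce

Conflict in state I0:
  Shift-reduce conflict between [C → .] and [C → . a P C]
So the grammar is NOT LR(0).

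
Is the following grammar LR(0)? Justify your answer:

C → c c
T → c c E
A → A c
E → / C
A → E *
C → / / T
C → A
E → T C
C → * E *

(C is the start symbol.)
No. Shift-reduce conflict between [C → A .] and [A → A . c]

A grammar is LR(0) if no state in the canonical LR(0) collection has:
  - both a shift item (dot before a terminal) and a complete item (shift-reduce conflict), or
  - two or more complete items (reduce-reduce conflict; the accept item [C' → C .] counts as a complete item here).

Augment with C' → C and build the canonical LR(0) collection (I0 = CLOSURE({[C' → . C]}), then GOTO on every symbol after a dot until no new states appear). It has 21 states:
  I0: { [A → . A c], [A → . E *], [C → . * E *], [C → . / / T], [C → . A], [C → . c c], [C' → . C], [E → . / C], [E → . T C], [T → . c c E] }  — shift
  I1: { [C → * . E *], [E → . / C], [E → . T C], [T → . c c E] }  — shift
  I2: { [A → . A c], [A → . E *], [C → . * E *], [C → . / / T], [C → . A], [C → . c c], [C → / . / T], [E → . / C], [E → . T C], [E → / . C], [T → . c c E] }  — shift
  I3: { [A → A . c], [C → A .] }  — shift, reduce
  I4: { [C' → C .] }  — accept
  I5: { [A → E . *] }  — shift
  I6: { [A → . A c], [A → . E *], [C → . * E *], [C → . / / T], [C → . A], [C → . c c], [E → . / C], [E → . T C], [E → T . C], [T → . c c E] }  — shift
  I7: { [C → c . c], [T → c . c E] }  — shift
  I8: { [C → c c .], [E → . / C], [E → . T C], [T → . c c E], [T → c c . E] }  — shift, reduce
  I9: { [A → . A c], [A → . E *], [C → . * E *], [C → . / / T], [C → . A], [C → . c c], [E → . / C], [E → . T C], [E → / . C], [T → . c c E] }  — shift
  I10: { [T → c c E .] }  — reduce
  I11: { [T → c . c E] }  — shift
  I12: { [E → . / C], [E → . T C], [T → . c c E], [T → c c . E] }  — shift
  I13: { [E → / C .] }  — reduce
  I14: { [E → T C .] }  — reduce
  I15: { [A → E * .] }  — reduce
  I16: { [A → A c .] }  — reduce
  I17: { [A → . A c], [A → . E *], [C → . * E *], [C → . / / T], [C → . A], [C → . c c], [C → / . / T], [C → / / . T], [E → . / C], [E → . T C], [E → / . C], [T → . c c E] }  — shift
  I18: { [A → . A c], [A → . E *], [C → . * E *], [C → . / / T], [C → . A], [C → . c c], [C → / / T .], [E → . / C], [E → . T C], [E → T . C], [T → . c c E] }  — shift, reduce
  I19: { [C → * E . *] }  — shift
  I20: { [C → * E * .] }  — reduce

Conflict in state I3:
  Shift-reduce conflict between [C → A .] and [A → A . c]
So the grammar is NOT LR(0).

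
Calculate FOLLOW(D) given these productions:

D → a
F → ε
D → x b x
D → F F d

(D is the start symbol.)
To compute FOLLOW(D), find every occurrence of D on a right-hand side N → α D β: add FIRST(β) \ {ε}, and if β is empty or nullable also add FOLLOW(N). Iterate to a fixed point.

D is the start symbol, so $ ∈ FOLLOW(D).
D does not occur on any right-hand side.

Taking the union: FOLLOW(D) = { $ }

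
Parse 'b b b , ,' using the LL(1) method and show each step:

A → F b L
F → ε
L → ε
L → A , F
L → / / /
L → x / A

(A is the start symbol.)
LL(1) parsing maintains a stack (initially the start symbol over $) and the input. At each step: if the stack top is a terminal, match it against the current input token; if it is a non-terminal N, replace it with the RHS of M[N, lookahead] (the unique production whose predict set contains the lookahead).

Stack is shown with the top on the left.

Stack            Input        Action
------------------------------------
A $              b b b , , $  output A → F b L
F b L $          b b b , , $  output F → ε
b L $            b b b , , $  match 'b'
L $              b b , , $    output L → A , F
A , F $          b b , , $    output A → F b L
F b L , F $      b b , , $    output F → ε
b L , F $        b b , , $    match 'b'
L , F $          b , , $      output L → A , F
A , F , F $      b , , $      output A → F b L
F b L , F , F $  b , , $      output F → ε
b L , F , F $    b , , $      match 'b'
L , F , F $      , , $        output L → ε
, F , F $        , , $        match ','
F , F $          , $          output F → ε
, F $            , $          match ','
F $              $            output F → ε
$                $            accept

The string is accepted.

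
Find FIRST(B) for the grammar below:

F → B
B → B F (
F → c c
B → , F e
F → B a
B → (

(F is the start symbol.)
From B → B F (:
  - B is the symbol being defined: contributes nothing new
    B is not nullable, so stop
From B → , F e:
  - ',' is a terminal: add ',' and stop
From B → (:
  - '(' is a terminal: add '(' and stop

Collecting: FIRST(B) = { '(', ',' }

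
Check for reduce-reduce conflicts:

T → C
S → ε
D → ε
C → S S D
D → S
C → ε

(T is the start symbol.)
Augment with T' → T and build the canonical LR(0) collection (I0 = CLOSURE({[T' → . T]}), then GOTO on every symbol after a dot until no new states appear). It has 7 states:
  I0: { [C → . S S D], [C → .], [S → .], [T → . C], [T' → . T] }  — 2 reduces
  I1: { [T → C .] }  — reduce
  I2: { [C → S . S D], [S → .] }  — reduce
  I3: { [T' → T .] }  — accept
  I4: { [C → S S . D], [D → . S], [D → .], [S → .] }  — 2 reduces
  I5: { [C → S S D .] }  — reduce
  I6: { [D → S .] }  — reduce

I0 contains complete items [C → .], [S → .] — reduce-reduce conflict.
I4 contains complete items [D → .], [S → .] — reduce-reduce conflict.

Answer: Yes — I0: [C → .] vs [S → .]; I4: [D → .] vs [S → .]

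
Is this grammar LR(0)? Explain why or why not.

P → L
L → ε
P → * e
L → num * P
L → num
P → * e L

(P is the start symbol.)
A grammar is LR(0) if no state in the canonical LR(0) collection has:
  - both a shift item (dot before a terminal) and a complete item (shift-reduce conflict), or
  - two or more complete items (reduce-reduce conflict; the accept item [P' → P .] counts as a complete item here).

Augment with P' → P and build the canonical LR(0) collection (I0 = CLOSURE({[P' → . P]}), then GOTO on every symbol after a dot until no new states appear). It has 9 states:
  I0: { [L → . num * P], [L → . num], [L → .], [P → . * e L], [P → . * e], [P → . L], [P' → . P] }  — shift, reduce
  I1: { [P → * . e L], [P → * . e] }  — shift
  I2: { [P → L .] }  — reduce
  I3: { [P' → P .] }  — accept
  I4: { [L → num . * P], [L → num .] }  — shift, reduce
  I5: { [L → . num * P], [L → . num], [L → .], [L → num * . P], [P → . * e L], [P → . * e], [P → . L] }  — shift, reduce
  I6: { [L → num * P .] }  — reduce
  I7: { [L → . num * P], [L → . num], [L → .], [P → * e . L], [P → * e .] }  — shift, 2 reduces
  I8: { [P → * e L .] }  — reduce

Conflict in state I0:
  Shift-reduce conflict between [L → .] and [L → . num]
So the grammar is NOT LR(0).

Answer: No. Shift-reduce conflict between [L → .] and [L → . num]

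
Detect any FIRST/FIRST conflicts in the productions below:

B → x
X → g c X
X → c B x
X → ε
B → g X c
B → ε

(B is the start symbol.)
Productions for B:
  B → x: FIRST = { 'x' }
  B → g X c: FIRST = { 'g' }
  B → ε: FIRST = { ε }
Productions for X:
  X → g c X: FIRST = { 'g' }
  X → c B x: FIRST = { 'c' }
  X → ε: FIRST = { ε }

All alternatives of each non-terminal have pairwise disjoint FIRST sets.

Answer: No FIRST/FIRST conflicts.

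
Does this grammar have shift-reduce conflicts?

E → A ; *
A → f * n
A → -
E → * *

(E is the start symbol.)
No shift-reduce conflicts

A shift-reduce conflict occurs when an LR(0) state has both:
  - a complete (reduce) item [A → α .] (dot at the end), and
  - a shift item [B → β . c γ] (dot before a terminal).

Augment with E' → E and build the canonical LR(0) collection (I0 = CLOSURE({[E' → . E]}), then GOTO on every symbol after a dot until no new states appear). It has 11 states:
  I0: { [A → . -], [A → . f * n], [E → . * *], [E → . A ; *], [E' → . E] }  — shift
  I1: { [E → * . *] }  — shift
  I2: { [A → - .] }  — reduce
  I3: { [E → A . ; *] }  — shift
  I4: { [E' → E .] }  — accept
  I5: { [A → f . * n] }  — shift
  I6: { [A → f * . n] }  — shift
  I7: { [A → f * n .] }  — reduce
  I8: { [E → A ; . *] }  — shift
  I9: { [E → A ; * .] }  — reduce
  I10: { [E → * * .] }  — reduce

No state contains both a complete item and a shift item.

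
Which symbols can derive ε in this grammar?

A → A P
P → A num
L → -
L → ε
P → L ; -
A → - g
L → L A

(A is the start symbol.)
{ 'L' }

A non-terminal is nullable if it can derive ε (the empty string): either it has an ε-production, or it has a production whose right-hand side consists entirely of nullable non-terminals.

ε-productions: L → ε
So L is immediately nullable.
No further non-terminal can be added: every production for the remaining non-terminals contains a terminal or a non-nullable non-terminal.
Nullable = { 'L' }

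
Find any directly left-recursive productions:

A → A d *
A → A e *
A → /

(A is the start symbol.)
Yes, A is left-recursive

Direct left recursion occurs when N → N α for some non-terminal N (the right-hand side begins with the left-hand side itself).

A → A d *: LEFT RECURSIVE (starts with A)
A → A e *: LEFT RECURSIVE (starts with A)
A → /: starts with '/'

The grammar has direct left recursion on: A.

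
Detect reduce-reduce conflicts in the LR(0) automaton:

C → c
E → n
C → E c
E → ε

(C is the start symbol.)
A reduce-reduce conflict occurs when an LR(0) state has two complete items [A → α .] and [B → β .] — both call for a reduction, and with no lookahead the parser cannot choose between them.

Augment with C' → C and build the canonical LR(0) collection (I0 = CLOSURE({[C' → . C]}), then GOTO on every symbol after a dot until no new states appear). It has 6 states:
  I0: { [C → . E c], [C → . c], [C' → . C], [E → . n], [E → .] }  — shift, reduce
  I1: { [C' → C .] }  — accept
  I2: { [C → E . c] }  — shift
  I3: { [C → c .] }  — reduce
  I4: { [E → n .] }  — reduce
  I5: { [C → E c .] }  — reduce

No state contains more than one complete item.

Answer: No reduce-reduce conflicts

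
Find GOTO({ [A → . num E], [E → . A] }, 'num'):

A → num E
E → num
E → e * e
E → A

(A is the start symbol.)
GOTO(I, 'num') = CLOSURE({ [A → αX.β] : [A → α.Xβ] ∈ I, X = 'num' })

Items with dot before 'num', with the dot advanced:
  [A → . num E] → [A → num . E]
Closure of the advanced items:
  [A → num . E] has the dot before E: add [E → . num], [E → . e * e], [E → . A]
  [E → . A] has the dot before A: add [A → . num E]

GOTO = { [A → . num E], [A → num . E], [E → . A], [E → . e * e], [E → . num] }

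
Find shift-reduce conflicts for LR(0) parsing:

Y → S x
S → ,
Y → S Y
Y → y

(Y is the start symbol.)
Augment with Y' → Y and build the canonical LR(0) collection (I0 = CLOSURE({[Y' → . Y]}), then GOTO on every symbol after a dot until no new states appear). It has 7 states:
  I0: { [S → . ,], [Y → . S Y], [Y → . S x], [Y → . y], [Y' → . Y] }  — shift
  I1: { [S → , .] }  — reduce
  I2: { [S → . ,], [Y → . S Y], [Y → . S x], [Y → . y], [Y → S . Y], [Y → S . x] }  — shift
  I3: { [Y' → Y .] }  — accept
  I4: { [Y → y .] }  — reduce
  I5: { [Y → S Y .] }  — reduce
  I6: { [Y → S x .] }  — reduce

No state contains both a complete item and a shift item.

Answer: No shift-reduce conflicts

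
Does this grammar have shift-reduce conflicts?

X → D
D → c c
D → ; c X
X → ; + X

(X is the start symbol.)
No shift-reduce conflicts

A shift-reduce conflict occurs when an LR(0) state has both:
  - a complete (reduce) item [A → α .] (dot at the end), and
  - a shift item [B → β . c γ] (dot before a terminal).

Augment with X' → X and build the canonical LR(0) collection (I0 = CLOSURE({[X' → . X]}), then GOTO on every symbol after a dot until no new states appear). It has 10 states:
  I0: { [D → . ; c X], [D → . c c], [X → . ; + X], [X → . D], [X' → . X] }  — shift
  I1: { [D → ; . c X], [X → ; . + X] }  — shift
  I2: { [X → D .] }  — reduce
  I3: { [X' → X .] }  — accept
  I4: { [D → c . c] }  — shift
  I5: { [D → c c .] }  — reduce
  I6: { [D → . ; c X], [D → . c c], [X → . ; + X], [X → . D], [X → ; + . X] }  — shift
  I7: { [D → . ; c X], [D → . c c], [D → ; c . X], [X → . ; + X], [X → . D] }  — shift
  I8: { [D → ; c X .] }  — reduce
  I9: { [X → ; + X .] }  — reduce

No state contains both a complete item and a shift item.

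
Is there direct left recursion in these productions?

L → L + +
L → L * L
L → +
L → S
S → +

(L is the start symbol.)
Direct left recursion occurs when N → N α for some non-terminal N (the right-hand side begins with the left-hand side itself).

L → L + +: LEFT RECURSIVE (starts with L)
L → L * L: LEFT RECURSIVE (starts with L)
L → +: starts with '+'
L → S: starts with S
S → +: starts with '+'

The grammar has direct left recursion on: L.

Answer: Yes, L is left-recursive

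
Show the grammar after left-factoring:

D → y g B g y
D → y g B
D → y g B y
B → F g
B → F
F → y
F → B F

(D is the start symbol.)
D → y g B D'
D' → g y
D' → ε
D' → y
B → F B'
B' → g
B' → ε
F → y
F → B F

Left-factoring transforms A → αβ₁ | αβ₂ into A → αA' and A' → β₁ | β₂
(α is the longest common prefix among the alternatives). Repeat until
no nonterminal has two alternatives with a common prefix.

Round 1: D has alternatives sharing prefix 'y g B'. Introduce D': D → y g B D'
  Add: D' → g y
  Add: D' → ε
  Add: D' → y

Round 2: B has alternatives sharing prefix 'F'. Introduce B': B → F B'
  Add: B' → g
  Add: B' → ε

No remaining common prefixes — done.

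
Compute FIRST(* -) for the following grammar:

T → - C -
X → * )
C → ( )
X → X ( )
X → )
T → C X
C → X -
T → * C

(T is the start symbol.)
{ '*' }

To compute FIRST(* -), process the symbols left to right:
Symbol * is a terminal. Add '*' and stop.
FIRST(* -) = { '*' }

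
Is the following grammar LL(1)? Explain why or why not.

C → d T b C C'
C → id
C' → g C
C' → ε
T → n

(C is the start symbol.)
No. Predict set conflict for C': { 'g' }

A grammar is LL(1) if for each non-terminal N with multiple productions, the predict sets of those productions are pairwise disjoint, where PREDICT(N → α) = (FIRST(α) \ {ε}) ∪ (FOLLOW(N) if α ⇒* ε).

Relevant sets:
  FOLLOW(C') = { $, 'g' }

For C:
  PREDICT(C → d T b C C') = { 'd' }
  PREDICT(C → id) = { 'id' }
For C':
  PREDICT(C' → g C) = { 'g' }
  PREDICT(C' → ε) = { $, 'g' }
T has a single production, so nothing to check there.

Conflict found: Predict set conflict for C': { 'g' }
The grammar is NOT LL(1).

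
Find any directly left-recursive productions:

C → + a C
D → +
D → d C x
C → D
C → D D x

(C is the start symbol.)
No direct left recursion

C → + a C: starts with '+'
D → +: starts with '+'
D → d C x: starts with d
C → D: starts with D
C → D D x: starts with D

No direct left recursion found.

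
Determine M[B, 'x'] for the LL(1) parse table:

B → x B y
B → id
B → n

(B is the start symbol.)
B → x B y

To find M[B, 'x'], we find productions for B where 'x' is in the predict set (PREDICT(N → α) = (FIRST(α) \ {ε}) ∪ (FOLLOW(N) if α ⇒* ε)).

B → x B y: PREDICT = { 'x' }
  'x' is in predict set, so this production goes in M[B, 'x']
B → id: PREDICT = { 'id' }
B → n: PREDICT = { 'n' }

M[B, 'x'] = B → x B y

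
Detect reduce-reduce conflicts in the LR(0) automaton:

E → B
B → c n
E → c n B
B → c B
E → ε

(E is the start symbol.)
No reduce-reduce conflicts

A reduce-reduce conflict occurs when an LR(0) state has two complete items [A → α .] and [B → β .] — both call for a reduction, and with no lookahead the parser cannot choose between them.

Augment with E' → E and build the canonical LR(0) collection (I0 = CLOSURE({[E' → . E]}), then GOTO on every symbol after a dot until no new states appear). It has 9 states:
  I0: { [B → . c B], [B → . c n], [E → . B], [E → . c n B], [E → .], [E' → . E] }  — shift, reduce
  I1: { [E → B .] }  — reduce
  I2: { [E' → E .] }  — accept
  I3: { [B → . c B], [B → . c n], [B → c . B], [B → c . n], [E → c . n B] }  — shift
  I4: { [B → c B .] }  — reduce
  I5: { [B → . c B], [B → . c n], [B → c . B], [B → c . n] }  — shift
  I6: { [B → . c B], [B → . c n], [B → c n .], [E → c n . B] }  — shift, reduce
  I7: { [E → c n B .] }  — reduce
  I8: { [B → c n .] }  — reduce

No state contains more than one complete item.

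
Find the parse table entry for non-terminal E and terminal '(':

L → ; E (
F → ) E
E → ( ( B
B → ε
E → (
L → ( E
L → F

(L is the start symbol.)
To find M[E, '('], we find productions for E where '(' is in the predict set (PREDICT(N → α) = (FIRST(α) \ {ε}) ∪ (FOLLOW(N) if α ⇒* ε)).

E → ( ( B: PREDICT = { '(' }
  '(' is in predict set, so this production goes in M[E, '(']
E → (: PREDICT = { '(' }
  '(' is in predict set, so this production goes in M[E, '(']

M[E, '('] = E → ( ( B, E → (  (a multiply-defined cell — the grammar is not LL(1))

Answer: E → ( ( B, E → (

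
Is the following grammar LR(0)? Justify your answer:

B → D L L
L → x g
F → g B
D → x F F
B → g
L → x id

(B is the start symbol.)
A grammar is LR(0) if no state in the canonical LR(0) collection has:
  - both a shift item (dot before a terminal) and a complete item (shift-reduce conflict), or
  - two or more complete items (reduce-reduce conflict; the accept item [B' → B .] counts as a complete item here).

Augment with B' → B and build the canonical LR(0) collection (I0 = CLOSURE({[B' → . B]}), then GOTO on every symbol after a dot until no new states appear). It has 14 states:
  I0: { [B → . D L L], [B → . g], [B' → . B], [D → . x F F] }  — shift
  I1: { [B' → B .] }  — accept
  I2: { [B → D . L L], [L → . x g], [L → . x id] }  — shift
  I3: { [B → g .] }  — reduce
  I4: { [D → x . F F], [F → . g B] }  — shift
  I5: { [D → x F . F], [F → . g B] }  — shift
  I6: { [B → . D L L], [B → . g], [D → . x F F], [F → g . B] }  — shift
  I7: { [F → g B .] }  — reduce
  I8: { [D → x F F .] }  — reduce
  I9: { [B → D L . L], [L → . x g], [L → . x id] }  — shift
  I10: { [L → x . g], [L → x . id] }  — shift
  I11: { [L → x g .] }  — reduce
  I12: { [L → x id .] }  — reduce
  I13: { [B → D L L .] }  — reduce

Every state is either a pure shift/goto state or contains exactly one complete item and nothing to shift — no conflicts. The grammar is LR(0).

Answer: Yes, the grammar is LR(0)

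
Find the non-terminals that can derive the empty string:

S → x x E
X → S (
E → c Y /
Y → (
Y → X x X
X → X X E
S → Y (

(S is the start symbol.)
A non-terminal is nullable if it can derive ε (the empty string): either it has an ε-production, or it has a production whose right-hand side consists entirely of nullable non-terminals.

There are no ε-productions, so no non-terminal can derive ε.
No non-terminals are nullable.

Answer: None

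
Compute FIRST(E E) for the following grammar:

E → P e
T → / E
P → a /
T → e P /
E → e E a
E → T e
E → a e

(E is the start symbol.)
{ '/', 'a', 'e' }

FIRST sets of the non-terminals involved (from the grammar, by fixed-point iteration):
  FIRST(E) = { '/', 'a', 'e' }

To compute FIRST(E E), process the symbols left to right:
Symbol E is a non-terminal. Add FIRST(E) \ {ε} = { '/', 'a', 'e' }
E is not nullable (ε ∉ FIRST(E)), so stop here.
FIRST(E E) = { '/', 'a', 'e' }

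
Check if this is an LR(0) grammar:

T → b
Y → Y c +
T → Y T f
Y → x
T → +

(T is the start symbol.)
Yes, the grammar is LR(0)

A grammar is LR(0) if no state in the canonical LR(0) collection has:
  - both a shift item (dot before a terminal) and a complete item (shift-reduce conflict), or
  - two or more complete items (reduce-reduce conflict; the accept item [T' → T .] counts as a complete item here).

Augment with T' → T and build the canonical LR(0) collection (I0 = CLOSURE({[T' → . T]}), then GOTO on every symbol after a dot until no new states appear). It has 10 states:
  I0: { [T → . +], [T → . Y T f], [T → . b], [T' → . T], [Y → . Y c +], [Y → . x] }  — shift
  I1: { [T → + .] }  — reduce
  I2: { [T' → T .] }  — accept
  I3: { [T → . +], [T → . Y T f], [T → . b], [T → Y . T f], [Y → . Y c +], [Y → . x], [Y → Y . c +] }  — shift
  I4: { [T → b .] }  — reduce
  I5: { [Y → x .] }  — reduce
  I6: { [T → Y T . f] }  — shift
  I7: { [Y → Y c . +] }  — shift
  I8: { [Y → Y c + .] }  — reduce
  I9: { [T → Y T f .] }  — reduce

Every state is either a pure shift/goto state or contains exactly one complete item and nothing to shift — no conflicts. The grammar is LR(0).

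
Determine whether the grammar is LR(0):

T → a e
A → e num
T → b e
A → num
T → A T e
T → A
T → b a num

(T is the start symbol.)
No. Shift-reduce conflict between [T → A .] and [A → . e num]

Augment with T' → T and build the canonical LR(0) collection (I0 = CLOSURE({[T' → . T]}), then GOTO on every symbol after a dot until no new states appear). It has 14 states:
  I0: { [A → . e num], [A → . num], [T → . A T e], [T → . A], [T → . a e], [T → . b a num], [T → . b e], [T' → . T] }  — shift
  I1: { [A → . e num], [A → . num], [T → . A T e], [T → . A], [T → . a e], [T → . b a num], [T → . b e], [T → A . T e], [T → A .] }  — shift, reduce
  I2: { [T' → T .] }  — accept
  I3: { [T → a . e] }  — shift
  I4: { [T → b . a num], [T → b . e] }  — shift
  I5: { [A → e . num] }  — shift
  I6: { [A → num .] }  — reduce
  I7: { [A → e num .] }  — reduce
  I8: { [T → b a . num] }  — shift
  I9: { [T → b e .] }  — reduce
  I10: { [T → b a num .] }  — reduce
  I11: { [T → a e .] }  — reduce
  I12: { [T → A T . e] }  — shift
  I13: { [T → A T e .] }  — reduce

Conflict in state I1:
  Shift-reduce conflict between [T → A .] and [A → . e num]
So the grammar is NOT LR(0).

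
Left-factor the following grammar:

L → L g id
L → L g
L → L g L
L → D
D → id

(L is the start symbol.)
Left-factoring transforms A → αβ₁ | αβ₂ into A → αA' and A' → β₁ | β₂
(α is the longest common prefix among the alternatives). Repeat until
no nonterminal has two alternatives with a common prefix.

Round 1: L has alternatives sharing prefix 'L g'. Introduce L': L → L g L'
  Add: L' → id
  Add: L' → ε
  Add: L' → L

No remaining common prefixes — done.

Resulting grammar:
L → L g L'
L' → id
L' → ε
L' → L
L → D
D → id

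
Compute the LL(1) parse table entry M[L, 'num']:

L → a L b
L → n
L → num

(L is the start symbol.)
To find M[L, 'num'], we find productions for L where 'num' is in the predict set (PREDICT(N → α) = (FIRST(α) \ {ε}) ∪ (FOLLOW(N) if α ⇒* ε)).

L → a L b: PREDICT = { 'a' }
L → n: PREDICT = { 'n' }
L → num: PREDICT = { 'num' }
  'num' is in predict set, so this production goes in M[L, 'num']

M[L, 'num'] = L → num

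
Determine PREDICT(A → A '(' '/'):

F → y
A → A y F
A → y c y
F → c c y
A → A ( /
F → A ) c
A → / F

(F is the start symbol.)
{ '/', 'y' }

PREDICT(A → A '(' '/') = (FIRST(RHS) \ {ε}) ∪ (FOLLOW(A) if ε ∈ FIRST(RHS), i.e. RHS ⇒* ε)
FIRST(A) = { '/', 'y' }
FIRST(A '(' '/') = { '/', 'y' }
ε ∉ FIRST(A '(' '/'), so FOLLOW(A) is not added.
PREDICT(A → A '(' '/') = { '/', 'y' }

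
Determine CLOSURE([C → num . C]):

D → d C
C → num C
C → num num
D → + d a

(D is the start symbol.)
To compute CLOSURE, for each item [A → α.Bβ] where B is a non-terminal, add [B → .γ] for all productions B → γ; repeat for the newly added items until nothing changes.

Start with: [C → num . C]
  [C → num . C] has the dot before C: add [C → . num C], [C → . num num]
No further items can be added.

CLOSURE = { [C → . num C], [C → . num num], [C → num . C] }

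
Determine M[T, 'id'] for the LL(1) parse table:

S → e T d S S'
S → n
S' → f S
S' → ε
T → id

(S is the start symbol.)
To find M[T, 'id'], we find productions for T where 'id' is in the predict set (PREDICT(N → α) = (FIRST(α) \ {ε}) ∪ (FOLLOW(N) if α ⇒* ε)).

T → id: PREDICT = { 'id' }
  'id' is in predict set, so this production goes in M[T, 'id']

M[T, 'id'] = T → id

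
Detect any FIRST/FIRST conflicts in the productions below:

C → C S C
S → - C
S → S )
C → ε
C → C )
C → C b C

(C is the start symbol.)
FIRST sets of the non-terminals at (or reachable through a nullable prefix from) the front of some alternative:
  FIRST(C) = { ')', '-', 'b', ε }
  FIRST(S) = { '-' }

Productions for C:
  C → C S C: FIRST = { ')', '-', 'b' }
  C → ε: FIRST = { ε }
  C → C ): FIRST = { ')', '-', 'b' }
  C → C b C: FIRST = { ')', '-', 'b' }
Productions for S:
  S → - C: FIRST = { '-' }
  S → S ): FIRST = { '-' }

Conflict for C: C → C S C and C → C )
  Overlap: { ')', '-', 'b' }
Conflict for C: C → C S C and C → C b C
  Overlap: { ')', '-', 'b' }
Conflict for C: C → C ) and C → C b C
  Overlap: { ')', '-', 'b' }
Conflict for S: S → - C and S → S )
  Overlap: { '-' }

Answer: Yes. C → C S C / C → C ')' on { ')', '-', 'b' }; C → C S C / C → C b C on { ')', '-', 'b' }; C → C ')' / C → C b C on { ')', '-', 'b' }; S → '-' C / S → S ')' on { '-' }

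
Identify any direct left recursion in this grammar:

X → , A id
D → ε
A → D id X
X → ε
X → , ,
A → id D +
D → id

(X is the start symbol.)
Direct left recursion occurs when N → N α for some non-terminal N (the right-hand side begins with the left-hand side itself).

X → , A id: starts with ','
D → ε: starts with ε
A → D id X: starts with D
X → ε: starts with ε
X → , ,: starts with ','
A → id D +: starts with id
D → id: starts with id

No direct left recursion found.

Answer: No direct left recursion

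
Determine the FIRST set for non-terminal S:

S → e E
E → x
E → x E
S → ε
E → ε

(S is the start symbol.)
{ 'e', ε }

To compute FIRST(S), examine every production with S on the left-hand side, reading each right-hand side left to right until a non-nullable symbol is reached.

From S → e E:
  - e is a terminal: add 'e' and stop
From S → ε:
  - ε-production, so ε ∈ FIRST(S)

Collecting: FIRST(S) = { 'e', ε }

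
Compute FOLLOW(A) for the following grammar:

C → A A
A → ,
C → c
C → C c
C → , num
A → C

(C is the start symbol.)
{ $, ',', 'c' }

To compute FOLLOW(A), find every occurrence of A on a right-hand side N → α A β: add FIRST(β) \ {ε}, and if β is empty or nullable also add FOLLOW(N). Iterate to a fixed point.

In C → A A: A is followed by A, add FIRST(A) \ {ε} = { ',', 'c' }
In C → A A: A is at the end, add FOLLOW(C)

The FOLLOW sets referred to above (computed the same way, to a fixed point):
  FOLLOW(C) = { $, ',', 'c' }

Taking the union: FOLLOW(A) = { $, ',', 'c' }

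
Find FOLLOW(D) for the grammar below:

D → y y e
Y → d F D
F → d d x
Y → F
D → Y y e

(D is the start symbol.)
To compute FOLLOW(D), find every occurrence of D on a right-hand side N → α D β: add FIRST(β) \ {ε}, and if β is empty or nullable also add FOLLOW(N). Iterate to a fixed point.

D is the start symbol, so $ ∈ FOLLOW(D).
In Y → d F D: D is at the end, add FOLLOW(Y)

The FOLLOW sets referred to above (computed the same way, to a fixed point):
  FOLLOW(Y) = { 'y' }

Taking the union: FOLLOW(D) = { $, 'y' }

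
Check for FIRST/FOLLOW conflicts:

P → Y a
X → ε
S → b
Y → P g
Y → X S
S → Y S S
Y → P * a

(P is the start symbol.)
A FIRST/FOLLOW conflict occurs when a non-terminal N has a nullable alternative N → β (β ⇒* ε) and another alternative N → α with FIRST(α) ∩ FOLLOW(N) ≠ ∅: on such a lookahead the parser cannot decide between expanding α and letting N vanish via β.

Nullable non-terminals: X.
X has a nullable alternative but only one production, so nothing to check.

P, S, Y have no nullable alternative, so no FIRST/FOLLOW check is needed there.

No FIRST/FOLLOW conflicts found.

Answer: No FIRST/FOLLOW conflicts.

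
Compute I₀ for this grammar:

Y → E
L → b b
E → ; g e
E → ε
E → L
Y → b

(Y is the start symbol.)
{ [E → . ; g e], [E → . L], [E → .], [L → . b b], [Y → . E], [Y → . b], [Y' → . Y] }

First, augment the grammar with Y' → Y
I₀ = CLOSURE({ [Y' → . Y] }):
  [Y' → . Y] has the dot before Y: add [Y → . E], [Y → . b]
  [Y → . E] has the dot before E: add [E → . ; g e], [E → .], [E → . L]
  [E → . L] has the dot before L: add [L → . b b]
No further items can be added.

I₀ = { [E → . ; g e], [E → . L], [E → .], [L → . b b], [Y → . E], [Y → . b], [Y' → . Y] }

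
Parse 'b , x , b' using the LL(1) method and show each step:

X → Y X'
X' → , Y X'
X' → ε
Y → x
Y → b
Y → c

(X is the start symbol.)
LL(1) parsing maintains a stack (initially the start symbol over $) and the input. At each step: if the stack top is a terminal, match it against the current input token; if it is a non-terminal N, replace it with the RHS of M[N, lookahead] (the unique production whose predict set contains the lookahead).

Stack is shown with the top on the left.

Stack     Input        Action
-----------------------------
X $       b , x , b $  output X → Y X'
Y X' $    b , x , b $  output Y → b
b X' $    b , x , b $  match 'b'
X' $      , x , b $    output X' → , Y X'
, Y X' $  , x , b $    match ','
Y X' $    x , b $      output Y → x
x X' $    x , b $      match 'x'
X' $      , b $        output X' → , Y X'
, Y X' $  , b $        match ','
Y X' $    b $          output Y → b
b X' $    b $          match 'b'
X' $      $            output X' → ε
$         $            accept

The string is accepted.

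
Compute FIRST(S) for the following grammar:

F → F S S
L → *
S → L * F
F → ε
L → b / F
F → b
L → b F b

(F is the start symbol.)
{ '*', 'b' }

To compute FIRST(S), examine every production with S on the left-hand side, reading each right-hand side left to right until a non-nullable symbol is reached.

FIRST sets of the other non-terminals involved (by the same procedure, iterated to a fixed point):
  FIRST(L) = { '*', 'b' }

From S → L * F:
  - L is a non-terminal: add FIRST(L) \ {ε} = { '*', 'b' }
    L is not nullable, so stop

Collecting: FIRST(S) = { '*', 'b' }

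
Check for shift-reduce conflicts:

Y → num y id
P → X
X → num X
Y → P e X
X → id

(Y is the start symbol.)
Augment with Y' → Y and build the canonical LR(0) collection (I0 = CLOSURE({[Y' → . Y]}), then GOTO on every symbol after a dot until no new states appear). It has 12 states:
  I0: { [P → . X], [X → . id], [X → . num X], [Y → . P e X], [Y → . num y id], [Y' → . Y] }  — shift
  I1: { [Y → P . e X] }  — shift
  I2: { [P → X .] }  — reduce
  I3: { [Y' → Y .] }  — accept
  I4: { [X → id .] }  — reduce
  I5: { [X → . id], [X → . num X], [X → num . X], [Y → num . y id] }  — shift
  I6: { [X → num X .] }  — reduce
  I7: { [X → . id], [X → . num X], [X → num . X] }  — shift
  I8: { [Y → num y . id] }  — shift
  I9: { [Y → num y id .] }  — reduce
  I10: { [X → . id], [X → . num X], [Y → P e . X] }  — shift
  I11: { [Y → P e X .] }  — reduce

No state contains both a complete item and a shift item.

Answer: No shift-reduce conflicts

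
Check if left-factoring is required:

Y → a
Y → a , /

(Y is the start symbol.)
Yes, Y has productions with common prefix 'a'

Left-factoring is needed when two productions for the same non-terminal
share a common prefix on the right-hand side.

Productions for Y:
  Y → a
  Y → a , /

Found common prefix 'a' in productions for Y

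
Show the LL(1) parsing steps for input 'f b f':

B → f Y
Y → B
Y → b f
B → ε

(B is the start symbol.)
Stack is shown with the top on the left.

Stack  Input    Action
----------------------
B $    f b f $  output B → f Y
f Y $  f b f $  match 'f'
Y $    b f $    output Y → b f
b f $  b f $    match 'b'
f $    f $      match 'f'
$      $        accept

The string is accepted.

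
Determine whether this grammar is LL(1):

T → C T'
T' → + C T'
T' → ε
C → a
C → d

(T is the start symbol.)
Yes, the grammar is LL(1).

A grammar is LL(1) if for each non-terminal N with multiple productions, the predict sets of those productions are pairwise disjoint, where PREDICT(N → α) = (FIRST(α) \ {ε}) ∪ (FOLLOW(N) if α ⇒* ε).

Relevant sets:
  FOLLOW(T') = { $ }

For T':
  PREDICT(T' → '+' C T') = { '+' }
  PREDICT(T' → ε) = { $ }
For C:
  PREDICT(C → a) = { 'a' }
  PREDICT(C → d) = { 'd' }
T has a single production, so nothing to check there.

All predict sets are disjoint. The grammar IS LL(1).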